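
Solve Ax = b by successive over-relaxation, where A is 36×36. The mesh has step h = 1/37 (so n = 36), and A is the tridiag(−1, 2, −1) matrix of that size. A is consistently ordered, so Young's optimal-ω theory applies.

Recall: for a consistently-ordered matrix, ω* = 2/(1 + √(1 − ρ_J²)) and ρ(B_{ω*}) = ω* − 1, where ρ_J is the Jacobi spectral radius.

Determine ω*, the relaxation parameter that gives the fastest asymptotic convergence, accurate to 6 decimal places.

ω* = 1.843648

½·tridiag(1,0,1) at n=36: λ_k = cos(kπ/37); max |λ| at k=1 ⇒ ρ_J = cos(π/37) ≈ 0.996397.
1 − cos²(π/37) = sin²(π/37) ⇒ √(1−ρ_J²) = sin(π/37) = 0.0848059.
So ω* = 2/1.0848059 = 1.843648 (Young).
Hence ρ(B_{ω*}) = 1.843648 − 1 = 0.843648.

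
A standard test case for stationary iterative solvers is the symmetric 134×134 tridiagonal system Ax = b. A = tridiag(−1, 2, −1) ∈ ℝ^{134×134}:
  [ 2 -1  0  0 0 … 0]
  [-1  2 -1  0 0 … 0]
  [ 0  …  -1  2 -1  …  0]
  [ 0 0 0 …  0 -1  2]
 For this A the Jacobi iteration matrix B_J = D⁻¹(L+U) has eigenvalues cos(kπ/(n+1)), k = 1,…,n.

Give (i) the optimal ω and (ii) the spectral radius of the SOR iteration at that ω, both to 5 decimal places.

B_J for the 134×134 system has eigenvalues cos(kπ/135); ρ_J = cos(π/135) = 0.99973.
√(1−ρ_J²) simplifies to sin(π/135) = 0.023269.
ω* = 2/(1+0.023269) = 1.95452
[ρ_SOR] ω* − 1 = 0.95452.

ω* = 1.95452, ρ_SOR = 0.95452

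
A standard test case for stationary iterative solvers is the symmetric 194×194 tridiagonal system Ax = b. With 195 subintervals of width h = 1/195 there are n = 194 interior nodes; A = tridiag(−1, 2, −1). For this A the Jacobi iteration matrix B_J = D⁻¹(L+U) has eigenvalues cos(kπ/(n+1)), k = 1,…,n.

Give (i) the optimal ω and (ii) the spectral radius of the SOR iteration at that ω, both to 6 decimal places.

ω* = 1.968291, ρ_SOR = 0.968291

ρ_J = max_k |cos(kπ/195)| = cos(π/195) = 0.999870
√(1−ρ_J²) = |sin(π/195)| = 0.0161100
Young: ω* = 2/(1+√(1−ρ_J²)) = 2/(1+0.0161100) = 2/1.0161100 = 1.968291.
ρ_SOR = ω* − 1 ≈ 0.968291.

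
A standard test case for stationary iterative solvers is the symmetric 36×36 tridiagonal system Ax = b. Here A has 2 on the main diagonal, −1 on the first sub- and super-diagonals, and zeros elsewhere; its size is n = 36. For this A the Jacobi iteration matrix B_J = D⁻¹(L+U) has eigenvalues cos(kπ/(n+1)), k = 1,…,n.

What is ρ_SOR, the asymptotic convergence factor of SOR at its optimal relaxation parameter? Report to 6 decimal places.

ρ_SOR = 0.843648

With n=36, ρ(Jacobi) = cos(π/37) = 0.996397.
√(1−ρ_J²) simplifies to sin(π/37) = 0.0848059.
[ω*] 2 ÷ (1 + 0.0848059) = 2 ÷ 1.0848059 = 1.843648.
and ρ(B_{ω*}) = 1.843648 − 1 = 0.843648.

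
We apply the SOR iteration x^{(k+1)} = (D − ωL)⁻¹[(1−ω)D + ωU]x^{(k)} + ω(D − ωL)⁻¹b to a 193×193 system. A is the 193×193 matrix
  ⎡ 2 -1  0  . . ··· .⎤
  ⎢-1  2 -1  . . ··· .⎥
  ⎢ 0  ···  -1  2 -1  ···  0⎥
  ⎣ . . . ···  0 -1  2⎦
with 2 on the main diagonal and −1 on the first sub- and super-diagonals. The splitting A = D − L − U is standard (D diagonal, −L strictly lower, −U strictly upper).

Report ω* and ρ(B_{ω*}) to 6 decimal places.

[ρ_J] n=193: ρ(B_J) = cos(π/(n+1)) = cos(π/194) = 0.999869.
√(1−ρ_J²) simplifies to sin(π/194) = 0.0161931.
Young: ω* = 2/(1+√(1−ρ_J²)) = 2/(1+0.0161931) = 2/1.0161931 = 1.968130.
ρ(B_{ω*}) = ω*−1 = 0.968130

ω* = 1.968130, ρ_SOR = 0.968130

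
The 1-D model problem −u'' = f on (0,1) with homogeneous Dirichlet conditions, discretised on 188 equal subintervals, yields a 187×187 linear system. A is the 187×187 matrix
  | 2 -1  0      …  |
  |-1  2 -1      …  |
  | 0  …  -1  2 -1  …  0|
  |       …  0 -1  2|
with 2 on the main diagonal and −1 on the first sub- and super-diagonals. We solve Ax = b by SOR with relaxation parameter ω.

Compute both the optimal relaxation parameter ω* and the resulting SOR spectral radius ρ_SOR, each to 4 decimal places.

n=187: λ(B_J) = 1 − λ(A)/2 = cos(kπ/188); k=1 gives ρ_J = 0.9999.
√(1−ρ_J²) = |sin(π/188)| = 0.01671
So ω* = 2/1.01671 = 1.9671 (Young).
[ρ_SOR] ω* − 1 = 0.9671.

ω* = 1.9671, ρ_SOR = 0.9671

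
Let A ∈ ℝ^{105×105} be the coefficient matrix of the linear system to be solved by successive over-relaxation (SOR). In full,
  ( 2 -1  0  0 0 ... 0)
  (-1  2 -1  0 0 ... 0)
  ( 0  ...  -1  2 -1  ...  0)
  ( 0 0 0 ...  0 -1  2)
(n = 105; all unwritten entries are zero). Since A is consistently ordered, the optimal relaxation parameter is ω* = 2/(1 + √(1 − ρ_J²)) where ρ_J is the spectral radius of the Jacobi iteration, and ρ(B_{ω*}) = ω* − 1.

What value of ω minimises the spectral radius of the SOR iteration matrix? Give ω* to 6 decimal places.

ω* = 1.942439

ρ_J = max_k |cos(kπ/106)| = cos(π/106) = 0.999561
√(1−ρ_J²) = |sin(π/106)| = 0.0296333
ω* = 2/(1+0.0296333) = 1.942439
At ω = 1.942439 every |λ(B_ω)| = ω−1, so ρ_SOR = 0.942439.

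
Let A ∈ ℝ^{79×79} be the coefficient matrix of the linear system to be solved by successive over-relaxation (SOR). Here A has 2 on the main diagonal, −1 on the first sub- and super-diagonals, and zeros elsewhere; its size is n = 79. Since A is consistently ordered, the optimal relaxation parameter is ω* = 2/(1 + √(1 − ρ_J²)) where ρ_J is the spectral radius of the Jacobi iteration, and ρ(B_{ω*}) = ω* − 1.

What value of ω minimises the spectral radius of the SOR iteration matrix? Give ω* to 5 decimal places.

ρ_J = max_k |cos(kπ/80)| = cos(π/80) = 0.99923
√(1−ρ_J²) simplifies to sin(π/80) = 0.039260.
ω* = 2 / (1 + 0.039260) = 2 / 1.039260 ≈ 1.92445.
At ω = 1.92445 every |λ(B_ω)| = ω−1, so ρ_SOR = 0.92445.

ω* = 1.92445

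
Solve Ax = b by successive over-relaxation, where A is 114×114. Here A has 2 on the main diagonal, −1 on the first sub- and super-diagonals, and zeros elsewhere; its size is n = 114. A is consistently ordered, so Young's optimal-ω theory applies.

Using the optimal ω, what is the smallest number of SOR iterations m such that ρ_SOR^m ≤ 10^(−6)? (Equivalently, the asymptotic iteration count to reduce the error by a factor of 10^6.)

m = 253

With n=114, ρ(Jacobi) = cos(π/115) = 0.9996269.
1 − cos²(π/115) = sin²(π/115) ⇒ √(1−ρ_J²) = sin(π/115) = 0.0273148.
ω* = 2/(1 + 0.0273148) = 2/1.0273148 = 1.9468229.
ρ_SOR = ω* − 1 = 1.9468229 − 1 = 0.9468229.
6·ln10 = 13.8155; −ln(0.9468229) = 0.0546432; m = ⌈13.8155/0.0546432⌉ = ⌈252.831⌉ = 253.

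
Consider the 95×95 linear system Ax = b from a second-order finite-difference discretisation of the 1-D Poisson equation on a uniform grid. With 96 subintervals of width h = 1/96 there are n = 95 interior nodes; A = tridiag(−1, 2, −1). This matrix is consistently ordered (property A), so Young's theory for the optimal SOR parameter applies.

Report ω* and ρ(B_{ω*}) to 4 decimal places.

n=95: λ(B_J) = 1 − λ(A)/2 = cos(kπ/96); k=1 gives ρ_J = 0.9995.
√(1 − cos²(π/96)) = sin(π/96) ≈ 0.03272.
Then 2/(1+√(1−ρ_J²)) = 2/(1+0.03272); ω* = 2/1.03272 = 1.9366.
and ρ(B_{ω*}) = 1.9366 − 1 = 0.9366.

ω* = 1.9366, ρ_SOR = 0.9366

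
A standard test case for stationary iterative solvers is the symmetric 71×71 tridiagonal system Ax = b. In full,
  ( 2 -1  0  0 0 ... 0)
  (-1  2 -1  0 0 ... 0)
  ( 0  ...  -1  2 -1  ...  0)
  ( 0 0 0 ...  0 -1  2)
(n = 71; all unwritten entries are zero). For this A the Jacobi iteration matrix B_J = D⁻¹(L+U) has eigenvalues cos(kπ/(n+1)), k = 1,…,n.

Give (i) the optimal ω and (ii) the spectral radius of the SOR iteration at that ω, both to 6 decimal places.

ω* = 1.916407, ρ_SOR = 0.916407

ρ_J = max_k |cos(kπ/72)| = cos(π/72) = 0.999048
1 − cos²(π/72) = sin²(π/72) ⇒ √(1−ρ_J²) = sin(π/72) = 0.0436194.
[ω*] 2 ÷ (1 + 0.0436194) = 2 ÷ 1.0436194 = 1.916407.
ρ_SOR = ω* − 1 = 1.916407 − 1 = 0.916407.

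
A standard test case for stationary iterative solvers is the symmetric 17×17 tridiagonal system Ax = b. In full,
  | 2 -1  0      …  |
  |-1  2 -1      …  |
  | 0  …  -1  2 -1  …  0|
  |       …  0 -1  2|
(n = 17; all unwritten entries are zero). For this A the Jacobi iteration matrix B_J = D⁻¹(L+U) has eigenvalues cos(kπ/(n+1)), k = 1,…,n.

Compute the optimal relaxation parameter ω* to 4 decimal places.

ω* = 1.7041

spectrum of D⁻¹(L+U) = {cos(kπ/18) : 1≤k≤17}; ρ_J = cos(π/18) = 0.9848.
√(1−ρ_J²) = |sin(π/18)| = 0.17365
Young: ω* = 2/(1+√(1−ρ_J²)) = 2/(1+0.17365) = 2/1.17365 = 1.7041.
[ρ_SOR] ω* − 1 = 0.7041.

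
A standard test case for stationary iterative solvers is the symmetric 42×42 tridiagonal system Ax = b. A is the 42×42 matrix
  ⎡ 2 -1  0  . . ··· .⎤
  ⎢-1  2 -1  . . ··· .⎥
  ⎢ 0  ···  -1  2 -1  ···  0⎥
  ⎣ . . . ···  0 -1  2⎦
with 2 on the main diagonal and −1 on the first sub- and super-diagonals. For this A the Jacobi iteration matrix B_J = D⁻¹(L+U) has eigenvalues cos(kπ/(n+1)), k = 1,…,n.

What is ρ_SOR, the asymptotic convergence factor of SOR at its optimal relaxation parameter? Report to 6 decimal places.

ρ_J = max_k |cos(kπ/43)| = cos(π/43) = 0.997332
1 − cos²(π/43) = sin²(π/43) ⇒ √(1−ρ_J²) = sin(π/43) = 0.0729953.
Young: ω* = 2/(1+√(1−ρ_J²)) = 2/(1+0.0729953) = 2/1.0729953 = 1.863941.
[ρ_SOR] ω* − 1 = 0.863941.

ρ_SOR = 0.863941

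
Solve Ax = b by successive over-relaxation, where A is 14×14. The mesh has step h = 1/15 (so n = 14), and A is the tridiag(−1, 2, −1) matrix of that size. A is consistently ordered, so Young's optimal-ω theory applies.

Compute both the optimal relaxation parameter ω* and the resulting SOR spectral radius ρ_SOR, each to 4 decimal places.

B_J for the 14×14 system has eigenvalues cos(kπ/15); ρ_J = cos(π/15) = 0.9781.
√(1−ρ_J²) = |sin(π/15)| = 0.20791
Then 2/(1+√(1−ρ_J²)) = 2/(1+0.20791); ω* = 2/1.20791 = 1.6558.
ρ_SOR = ω* − 1 = 1.6558 − 1 = 0.6558.

ω* = 1.6558, ρ_SOR = 0.6558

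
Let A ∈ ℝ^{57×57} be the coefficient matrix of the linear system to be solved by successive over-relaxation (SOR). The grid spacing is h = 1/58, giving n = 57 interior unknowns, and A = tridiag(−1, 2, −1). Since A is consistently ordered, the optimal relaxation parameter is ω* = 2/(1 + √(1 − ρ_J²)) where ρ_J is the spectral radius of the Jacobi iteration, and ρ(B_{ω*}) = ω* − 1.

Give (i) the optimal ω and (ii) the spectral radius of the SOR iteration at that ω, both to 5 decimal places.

ω* = 1.89728, ρ_SOR = 0.89728

spectrum of D⁻¹(L+U) = {cos(kπ/58) : 1≤k≤57}; ρ_J = cos(π/58) = 0.99853.
root = sin(π/58) = 0.054139  (since 1−cos² = sin²).
[ω*] 2 ÷ (1 + 0.054139) = 2 ÷ 1.054139 = 1.89728.
Hence ρ(B_{ω*}) = 1.89728 − 1 = 0.89728.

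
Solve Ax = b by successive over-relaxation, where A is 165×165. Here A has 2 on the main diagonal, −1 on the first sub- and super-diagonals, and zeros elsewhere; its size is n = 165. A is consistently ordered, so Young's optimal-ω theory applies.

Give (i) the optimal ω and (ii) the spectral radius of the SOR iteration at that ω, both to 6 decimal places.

ω* = 1.962855, ρ_SOR = 0.962855

B_J for the 165×165 system has eigenvalues cos(kπ/166); ρ_J = cos(π/166) = 0.999821.
root = sin(π/166) = 0.0189241  (since 1−cos² = sin²).
ω* = 2/(1+0.0189241) = 1.962855
Hence ρ(B_{ω*}) = 1.962855 − 1 = 0.962855.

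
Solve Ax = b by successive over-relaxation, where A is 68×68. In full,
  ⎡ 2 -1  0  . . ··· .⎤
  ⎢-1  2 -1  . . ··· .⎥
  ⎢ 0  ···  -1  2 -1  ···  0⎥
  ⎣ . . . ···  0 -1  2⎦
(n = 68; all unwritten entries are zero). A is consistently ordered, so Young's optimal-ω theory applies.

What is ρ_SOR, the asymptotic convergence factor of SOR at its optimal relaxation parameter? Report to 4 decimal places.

spectrum of D⁻¹(L+U) = {cos(kπ/69) : 1≤k≤68}; ρ_J = cos(π/69) = 0.9990.
√(1 − cos²(π/69)) = sin(π/69) ≈ 0.04551.
[ω*] 2 ÷ (1 + 0.04551) = 2 ÷ 1.04551 = 1.9129.
Hence ρ(B_{ω*}) = 1.9129 − 1 = 0.9129.

ρ_SOR = 0.9129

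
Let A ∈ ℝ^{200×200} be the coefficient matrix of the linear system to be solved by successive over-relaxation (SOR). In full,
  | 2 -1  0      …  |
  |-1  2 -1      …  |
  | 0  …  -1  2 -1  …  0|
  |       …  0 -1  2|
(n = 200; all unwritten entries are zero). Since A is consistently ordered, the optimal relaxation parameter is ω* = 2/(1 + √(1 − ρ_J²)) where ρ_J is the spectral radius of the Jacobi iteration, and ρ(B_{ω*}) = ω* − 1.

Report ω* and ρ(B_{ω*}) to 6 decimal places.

ω* = 1.969223, ρ_SOR = 0.969223

n=200: λ(B_J) = 1 − λ(A)/2 = cos(kπ/201); k=1 gives ρ_J = 0.999878.
root = sin(π/201) = 0.0156292  (since 1−cos² = sin²).
Then 2/(1+√(1−ρ_J²)) = 2/(1+0.0156292); ω* = 2/1.0156292 = 1.969223.
[ρ_SOR] ω* − 1 = 0.969223.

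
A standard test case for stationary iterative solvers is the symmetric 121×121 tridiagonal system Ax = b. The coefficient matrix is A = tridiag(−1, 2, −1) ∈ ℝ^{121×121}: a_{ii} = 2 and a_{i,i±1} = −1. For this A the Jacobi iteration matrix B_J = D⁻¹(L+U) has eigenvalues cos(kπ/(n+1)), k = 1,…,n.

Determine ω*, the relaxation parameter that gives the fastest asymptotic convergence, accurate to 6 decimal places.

B_J for the 121×121 system has eigenvalues cos(kπ/122); ρ_J = cos(π/122) = 0.999668.
√(1−ρ_J²) simplifies to sin(π/122) = 0.0257479.
ω* = 2/(1+0.0257479) = 1.949797
Hence ρ(B_{ω*}) = 1.949797 − 1 = 0.949797.

ω* = 1.949797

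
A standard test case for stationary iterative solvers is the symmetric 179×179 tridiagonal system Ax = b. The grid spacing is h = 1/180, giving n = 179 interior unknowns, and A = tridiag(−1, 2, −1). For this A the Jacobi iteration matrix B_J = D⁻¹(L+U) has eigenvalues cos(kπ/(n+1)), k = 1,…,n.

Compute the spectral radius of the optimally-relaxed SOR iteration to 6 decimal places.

spectrum of D⁻¹(L+U) = {cos(kπ/180) : 1≤k≤179}; ρ_J = cos(π/180) = 0.999848.
√(1−ρ_J²) = |sin(π/180)| = 0.0174524
ω* = 2/(1 + 0.0174524) = 2/1.0174524 = 1.965694.
ρ_SOR = ω* − 1 = 1.965694 − 1 = 0.965694.

ρ_SOR = 0.965694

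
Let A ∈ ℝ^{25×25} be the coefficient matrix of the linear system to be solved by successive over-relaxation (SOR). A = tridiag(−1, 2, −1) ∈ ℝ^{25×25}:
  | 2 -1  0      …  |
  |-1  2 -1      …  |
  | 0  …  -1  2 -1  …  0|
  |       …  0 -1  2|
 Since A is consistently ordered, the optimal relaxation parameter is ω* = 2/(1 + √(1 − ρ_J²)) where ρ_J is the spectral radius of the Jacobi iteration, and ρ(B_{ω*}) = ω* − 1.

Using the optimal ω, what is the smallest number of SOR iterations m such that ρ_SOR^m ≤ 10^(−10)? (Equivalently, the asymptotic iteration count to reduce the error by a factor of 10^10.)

m = 96

n=25: λ(B_J) = 1 − λ(A)/2 = cos(kπ/26); k=1 gives ρ_J = 0.9927089.
√(1−ρ_J²) simplifies to sin(π/26) = 0.1205367.
ω* = 2/(1+0.1205367) = 1.7848590
[ρ_SOR] ω* − 1 = 0.7848590.
ρ_SOR^m ≤ 10^(−10) ⇔ m ≥ 10·ln10/(−ln 0.7848590) = 23.0259/0.242251 = 95.050; m = ⌈95.050⌉ = 96.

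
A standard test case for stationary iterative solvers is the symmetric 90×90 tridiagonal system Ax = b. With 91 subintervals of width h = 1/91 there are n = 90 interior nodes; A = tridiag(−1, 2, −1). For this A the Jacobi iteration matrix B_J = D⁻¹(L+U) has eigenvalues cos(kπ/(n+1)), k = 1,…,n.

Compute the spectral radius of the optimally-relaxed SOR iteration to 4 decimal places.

ρ_SOR = 0.9333

With n=90, ρ(Jacobi) = cos(π/91) = 0.9994.
√(1 − cos²(π/91)) = sin(π/91) ≈ 0.03452.
ω* = 2/(1+0.03452) = 1.9333
[ρ_SOR] ω* − 1 = 0.9333.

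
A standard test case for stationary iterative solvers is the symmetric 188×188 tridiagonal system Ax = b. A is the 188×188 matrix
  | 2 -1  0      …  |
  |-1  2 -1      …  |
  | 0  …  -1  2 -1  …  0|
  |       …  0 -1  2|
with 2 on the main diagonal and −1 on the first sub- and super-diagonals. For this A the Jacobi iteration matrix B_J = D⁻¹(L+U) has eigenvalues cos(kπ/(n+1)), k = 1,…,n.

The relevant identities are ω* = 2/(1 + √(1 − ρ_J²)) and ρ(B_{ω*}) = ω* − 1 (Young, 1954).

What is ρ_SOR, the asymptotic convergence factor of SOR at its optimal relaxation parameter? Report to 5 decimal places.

ρ_SOR = 0.96730

n=188: λ(B_J) = 1 − λ(A)/2 = cos(kπ/189); k=1 gives ρ_J = 0.99986.
√(1−ρ_J²) = |sin(π/189)| = 0.016621
ω* = 2/(1+0.016621) = 1.96730
and ρ(B_{ω*}) = 1.96730 − 1 = 0.96730.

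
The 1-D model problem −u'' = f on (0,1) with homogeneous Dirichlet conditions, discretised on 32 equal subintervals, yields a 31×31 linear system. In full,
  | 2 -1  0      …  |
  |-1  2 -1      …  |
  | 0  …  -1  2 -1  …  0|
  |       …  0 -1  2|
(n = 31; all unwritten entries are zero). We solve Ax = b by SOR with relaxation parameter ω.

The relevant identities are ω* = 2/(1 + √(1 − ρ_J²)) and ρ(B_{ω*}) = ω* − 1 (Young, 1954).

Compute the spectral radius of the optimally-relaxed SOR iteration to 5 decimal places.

n=31: λ(B_J) = 1 − λ(A)/2 = cos(kπ/32); k=1 gives ρ_J = 0.99518.
1 − cos²(π/32) = sin²(π/32) ⇒ √(1−ρ_J²) = sin(π/32) = 0.098017.
So ω* = 2/1.098017 = 1.82147 (Young).
and ρ(B_{ω*}) = 1.82147 − 1 = 0.82147.

ρ_SOR = 0.82147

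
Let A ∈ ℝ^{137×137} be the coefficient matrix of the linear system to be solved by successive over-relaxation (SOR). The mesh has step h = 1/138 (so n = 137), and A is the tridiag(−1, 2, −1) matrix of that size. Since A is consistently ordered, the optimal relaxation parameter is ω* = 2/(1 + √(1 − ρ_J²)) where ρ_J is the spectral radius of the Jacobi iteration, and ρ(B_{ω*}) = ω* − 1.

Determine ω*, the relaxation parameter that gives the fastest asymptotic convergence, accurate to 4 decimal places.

n=137: λ(B_J) = 1 − λ(A)/2 = cos(kπ/138); k=1 gives ρ_J = 0.9997.
root = sin(π/138) = 0.02276  (since 1−cos² = sin²).
ω* = 2/(1+0.02276) = 1.9555
Hence ρ(B_{ω*}) = 1.9555 − 1 = 0.9555.

ω* = 1.9555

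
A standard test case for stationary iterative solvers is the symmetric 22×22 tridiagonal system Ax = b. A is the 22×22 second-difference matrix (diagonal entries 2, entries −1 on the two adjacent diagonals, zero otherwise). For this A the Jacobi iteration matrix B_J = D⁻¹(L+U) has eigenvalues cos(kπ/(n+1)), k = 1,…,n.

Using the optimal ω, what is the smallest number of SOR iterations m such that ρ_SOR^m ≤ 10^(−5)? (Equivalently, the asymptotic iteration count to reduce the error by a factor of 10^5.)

m = 43

ρ_J = max_k |cos(kπ/23)| = cos(π/23) = 0.9906859
√(1 − cos²(π/23)) = sin(π/23) ≈ 0.1361666.
ω* = 2/(1+0.1361666) = 1.7603052
ρ(B_{ω*}) = ω*−1 = 0.7603052
ρ_SOR^m ≤ 10^(−5) ⇔ m ≥ 5·ln10/(−ln 0.7603052) = 11.5129/0.274035 = 42.013; m = ⌈42.013⌉ = 43.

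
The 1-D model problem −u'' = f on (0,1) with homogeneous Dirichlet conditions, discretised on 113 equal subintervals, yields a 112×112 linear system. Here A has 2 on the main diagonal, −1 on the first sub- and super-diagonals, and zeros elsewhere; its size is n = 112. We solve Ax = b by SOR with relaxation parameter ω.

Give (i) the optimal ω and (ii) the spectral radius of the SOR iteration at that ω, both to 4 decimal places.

With n=112, ρ(Jacobi) = cos(π/113) = 0.9996.
1 − cos²(π/113) = sin²(π/113) ⇒ √(1−ρ_J²) = sin(π/113) = 0.02780.
Then 2/(1+√(1−ρ_J²)) = 2/(1+0.02780); ω* = 2/1.02780 = 1.9459.
[ρ_SOR] ω* − 1 = 0.9459.

ω* = 1.9459, ρ_SOR = 0.9459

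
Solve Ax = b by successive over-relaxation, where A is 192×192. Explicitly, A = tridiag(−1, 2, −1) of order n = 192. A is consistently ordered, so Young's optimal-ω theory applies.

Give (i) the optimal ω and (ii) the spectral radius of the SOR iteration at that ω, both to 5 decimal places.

ρ_J = max_k |cos(kπ/193)| = cos(π/193) = 0.99987
√(1−ρ_J²) = |sin(π/193)| = 0.016277
ω* = 2/(1 + 0.016277) = 2/1.016277 = 1.96797.
Hence ρ(B_{ω*}) = 1.96797 − 1 = 0.96797.

ω* = 1.96797, ρ_SOR = 0.96797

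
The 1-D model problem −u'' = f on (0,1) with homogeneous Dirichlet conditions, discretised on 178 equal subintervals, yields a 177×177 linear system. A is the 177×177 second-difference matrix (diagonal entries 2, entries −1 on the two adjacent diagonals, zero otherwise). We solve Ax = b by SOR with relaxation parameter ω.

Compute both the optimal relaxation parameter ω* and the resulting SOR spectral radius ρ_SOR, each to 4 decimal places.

B_J for the 177×177 system has eigenvalues cos(kπ/178); ρ_J = cos(π/178) = 0.9998.
root = sin(π/178) = 0.01765  (since 1−cos² = sin²).
So ω* = 2/1.01765 = 1.9653 (Young).
Hence ρ(B_{ω*}) = 1.9653 − 1 = 0.9653.

ω* = 1.9653, ρ_SOR = 0.9653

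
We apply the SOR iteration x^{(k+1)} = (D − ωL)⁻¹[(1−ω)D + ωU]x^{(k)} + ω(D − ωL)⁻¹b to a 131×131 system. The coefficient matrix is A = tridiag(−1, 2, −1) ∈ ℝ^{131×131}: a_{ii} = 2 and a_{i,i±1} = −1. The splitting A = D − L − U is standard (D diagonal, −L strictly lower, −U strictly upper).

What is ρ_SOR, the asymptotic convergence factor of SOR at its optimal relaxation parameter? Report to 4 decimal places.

ρ_SOR = 0.9535

spectrum of D⁻¹(L+U) = {cos(kπ/132) : 1≤k≤131}; ρ_J = cos(π/132) = 0.9997.
root = sin(π/132) = 0.02380  (since 1−cos² = sin²).
Then 2/(1+√(1−ρ_J²)) = 2/(1+0.02380); ω* = 2/1.02380 = 1.9535.
ρ_SOR = ω* − 1 = 1.9535 − 1 = 0.9535.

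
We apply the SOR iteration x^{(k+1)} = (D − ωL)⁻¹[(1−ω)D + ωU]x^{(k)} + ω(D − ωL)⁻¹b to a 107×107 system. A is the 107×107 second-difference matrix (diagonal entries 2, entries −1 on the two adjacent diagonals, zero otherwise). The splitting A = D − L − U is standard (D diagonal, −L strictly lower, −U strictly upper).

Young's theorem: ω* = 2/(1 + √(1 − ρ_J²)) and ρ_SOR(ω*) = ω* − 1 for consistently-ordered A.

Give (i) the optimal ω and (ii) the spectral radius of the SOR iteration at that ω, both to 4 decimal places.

spectrum of D⁻¹(L+U) = {cos(kπ/108) : 1≤k≤107}; ρ_J = cos(π/108) = 0.9996.
root = sin(π/108) = 0.02908  (since 1−cos² = sin²).
So ω* = 2/1.02908 = 1.9435 (Young).
ρ_SOR = ω* − 1 ≈ 0.9435.

ω* = 1.9435, ρ_SOR = 0.9435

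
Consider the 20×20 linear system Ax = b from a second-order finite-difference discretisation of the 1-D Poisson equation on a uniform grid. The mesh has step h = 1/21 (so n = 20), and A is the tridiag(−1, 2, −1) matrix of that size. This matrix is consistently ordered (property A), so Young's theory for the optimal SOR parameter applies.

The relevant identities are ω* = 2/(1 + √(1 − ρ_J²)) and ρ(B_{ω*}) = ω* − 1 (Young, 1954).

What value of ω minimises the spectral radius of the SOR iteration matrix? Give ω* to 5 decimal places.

½·tridiag(1,0,1) at n=20: λ_k = cos(kπ/21); max |λ| at k=1 ⇒ ρ_J = cos(π/21) ≈ 0.98883.
√(1−ρ_J²) simplifies to sin(π/21) = 0.149042.
Young: ω* = 2/(1+√(1−ρ_J²)) = 2/(1+0.149042) = 2/1.149042 = 1.74058.
ρ(B_{ω*}) = ω*−1 = 0.74058

ω* = 1.74058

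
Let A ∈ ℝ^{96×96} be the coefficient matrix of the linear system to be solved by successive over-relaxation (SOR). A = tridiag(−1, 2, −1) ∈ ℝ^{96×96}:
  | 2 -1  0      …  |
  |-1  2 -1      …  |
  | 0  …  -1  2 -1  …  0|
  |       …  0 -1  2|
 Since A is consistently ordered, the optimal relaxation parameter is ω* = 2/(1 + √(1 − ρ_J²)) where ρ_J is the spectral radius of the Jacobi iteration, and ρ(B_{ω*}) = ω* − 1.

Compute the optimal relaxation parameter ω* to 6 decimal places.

[ρ_J] n=96: ρ(B_J) = cos(π/(n+1)) = cos(π/97) = 0.999476.
√(1 − cos²(π/97)) = sin(π/97) ≈ 0.0323819.
So ω* = 2/1.0323819 = 1.937268 (Young).
ρ(B_{ω*}) = ω*−1 = 0.937268

ω* = 1.937268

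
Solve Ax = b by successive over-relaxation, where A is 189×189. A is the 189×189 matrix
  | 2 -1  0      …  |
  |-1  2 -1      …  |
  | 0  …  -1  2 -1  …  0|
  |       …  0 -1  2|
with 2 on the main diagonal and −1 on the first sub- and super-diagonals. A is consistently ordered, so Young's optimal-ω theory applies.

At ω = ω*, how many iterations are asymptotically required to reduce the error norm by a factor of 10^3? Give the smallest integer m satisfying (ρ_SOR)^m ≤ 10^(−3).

m = 209

With n=189, ρ(Jacobi) = cos(π/190) = 0.9998633.
root = sin(π/190) = 0.0165339  (since 1−cos² = sin²).
Then 2/(1+√(1−ρ_J²)) = 2/(1+0.0165339); ω* = 2/1.0165339 = 1.9674700.
At ω = 1.9674700 every |λ(B_ω)| = ω−1, so ρ_SOR = 0.9674700.
m ≥ 3·ln10 / (−ln 0.9674700) = 208.877; smallest integer m = 209.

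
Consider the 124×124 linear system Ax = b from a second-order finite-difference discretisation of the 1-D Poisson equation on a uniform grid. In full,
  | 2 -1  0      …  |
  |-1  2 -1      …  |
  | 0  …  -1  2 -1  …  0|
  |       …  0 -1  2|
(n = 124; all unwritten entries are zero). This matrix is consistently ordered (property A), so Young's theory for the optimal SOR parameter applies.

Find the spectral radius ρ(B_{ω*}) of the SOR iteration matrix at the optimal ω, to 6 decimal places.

ρ_SOR = 0.950972

ρ_J = max_k |cos(kπ/125)| = cos(π/125) = 0.999684
root = sin(π/125) = 0.0251301  (since 1−cos² = sin²).
Then 2/(1+√(1−ρ_J²)) = 2/(1+0.0251301); ω* = 2/1.0251301 = 1.950972.
ρ_SOR = ω* − 1 = 1.950972 − 1 = 0.950972.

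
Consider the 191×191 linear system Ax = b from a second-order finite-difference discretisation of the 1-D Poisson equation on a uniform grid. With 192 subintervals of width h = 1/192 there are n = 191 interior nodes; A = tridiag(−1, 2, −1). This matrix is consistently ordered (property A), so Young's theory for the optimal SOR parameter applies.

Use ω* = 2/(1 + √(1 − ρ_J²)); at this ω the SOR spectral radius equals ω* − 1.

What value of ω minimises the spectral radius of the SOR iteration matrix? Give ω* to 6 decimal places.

spectrum of D⁻¹(L+U) = {cos(kπ/192) : 1≤k≤191}; ρ_J = cos(π/192) = 0.999866.
√(1−ρ_J²) = |sin(π/192)| = 0.0163617
So ω* = 2/1.0163617 = 1.967803 (Young).
Hence ρ(B_{ω*}) = 1.967803 − 1 = 0.967803.

ω* = 1.967803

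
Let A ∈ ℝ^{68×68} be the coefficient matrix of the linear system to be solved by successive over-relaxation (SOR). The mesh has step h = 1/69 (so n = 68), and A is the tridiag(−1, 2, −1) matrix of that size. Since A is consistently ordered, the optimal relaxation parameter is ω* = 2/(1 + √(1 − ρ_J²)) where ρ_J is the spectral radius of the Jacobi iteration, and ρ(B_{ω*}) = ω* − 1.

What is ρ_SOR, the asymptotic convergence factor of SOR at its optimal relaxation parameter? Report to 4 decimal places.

ρ_SOR = 0.9129

B_J for the 68×68 system has eigenvalues cos(kπ/69); ρ_J = cos(π/69) = 0.9990.
√(1−ρ_J²) = |sin(π/69)| = 0.04551
[ω*] 2 ÷ (1 + 0.04551) = 2 ÷ 1.04551 = 1.9129.
ρ_SOR = ω* − 1 ≈ 0.9129.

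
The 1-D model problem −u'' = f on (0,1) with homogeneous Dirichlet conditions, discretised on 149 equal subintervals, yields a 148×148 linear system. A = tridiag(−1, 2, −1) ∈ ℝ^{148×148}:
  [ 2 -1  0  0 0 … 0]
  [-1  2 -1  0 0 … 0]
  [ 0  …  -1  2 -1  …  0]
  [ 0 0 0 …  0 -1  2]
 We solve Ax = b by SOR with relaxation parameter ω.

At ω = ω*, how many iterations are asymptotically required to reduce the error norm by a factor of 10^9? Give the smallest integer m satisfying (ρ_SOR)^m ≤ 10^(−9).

[ρ_J] n=148: ρ(B_J) = cos(π/(n+1)) = cos(π/149) = 0.9997777.
√(1 − cos²(π/149)) = sin(π/149) ≈ 0.0210830.
So ω* = 2/1.0210830 = 1.9587046 (Young).
ρ(B_{ω*}) = ω*−1 = 0.9587046
ρ_SOR^m ≤ 10^(−9) ⇔ m ≥ 9·ln10/(−ln 0.9587046) = 20.7233/0.0421723 = 491.396; m = ⌈491.396⌉ = 492.

m = 492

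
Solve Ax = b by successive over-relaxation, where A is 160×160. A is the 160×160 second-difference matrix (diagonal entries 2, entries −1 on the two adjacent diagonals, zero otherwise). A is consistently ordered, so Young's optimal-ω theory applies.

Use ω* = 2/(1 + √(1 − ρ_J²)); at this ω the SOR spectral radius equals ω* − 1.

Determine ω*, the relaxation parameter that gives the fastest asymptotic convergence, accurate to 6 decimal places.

ω* = 1.961723

n=160: λ(B_J) = 1 − λ(A)/2 = cos(kπ/161); k=1 gives ρ_J = 0.999810.
√(1−ρ_J²) simplifies to sin(π/161) = 0.0195118.
ω* = 2 / (1 + 0.0195118) = 2 / 1.0195118 ≈ 1.961723.
Hence ρ(B_{ω*}) = 1.961723 − 1 = 0.961723.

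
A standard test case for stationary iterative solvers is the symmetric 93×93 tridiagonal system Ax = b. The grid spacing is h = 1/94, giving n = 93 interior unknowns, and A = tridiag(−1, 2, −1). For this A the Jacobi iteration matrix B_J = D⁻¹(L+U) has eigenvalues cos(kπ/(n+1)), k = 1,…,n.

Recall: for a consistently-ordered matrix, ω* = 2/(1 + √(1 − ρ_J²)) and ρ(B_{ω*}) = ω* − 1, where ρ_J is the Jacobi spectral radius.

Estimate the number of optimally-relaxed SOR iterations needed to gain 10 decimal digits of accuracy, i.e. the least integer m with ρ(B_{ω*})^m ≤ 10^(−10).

B_J for the 93×93 system has eigenvalues cos(kπ/94); ρ_J = cos(π/94) = 0.9994416.
√(1−ρ_J²) = |sin(π/94)| = 0.0334150
ω* = 2 / (1 + 0.0334150) = 2 / 1.0334150 ≈ 1.9353309.
[ρ_SOR] ω* − 1 = 0.9353309.
m ≥ 10·ln10 / (−ln 0.9353309) = 344.416; smallest integer m = 345.

m = 345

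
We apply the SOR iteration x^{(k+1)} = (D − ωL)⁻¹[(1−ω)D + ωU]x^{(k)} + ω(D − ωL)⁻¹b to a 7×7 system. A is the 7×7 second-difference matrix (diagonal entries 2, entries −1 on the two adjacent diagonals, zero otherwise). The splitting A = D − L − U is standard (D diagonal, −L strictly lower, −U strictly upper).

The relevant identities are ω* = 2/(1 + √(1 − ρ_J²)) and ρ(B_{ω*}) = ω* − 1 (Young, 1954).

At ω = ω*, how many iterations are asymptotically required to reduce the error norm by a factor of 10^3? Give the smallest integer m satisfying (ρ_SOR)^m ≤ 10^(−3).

m = 9

½·tridiag(1,0,1) at n=7: λ_k = cos(kπ/8); max |λ| at k=1 ⇒ ρ_J = cos(π/8) ≈ 0.9238795.
√(1−ρ_J²) = |sin(π/8)| = 0.3826834
ω* = 2/(1+0.3826834) = 1.4464627
Hence ρ(B_{ω*}) = 1.4464627 − 1 = 0.4464627.
Need (0.4464627)^m ≤ 10^(−3): m ≥ 3·ln10/|ln 0.4464627| = 6.90776/0.806399 = 8.566 ⇒ m = 9.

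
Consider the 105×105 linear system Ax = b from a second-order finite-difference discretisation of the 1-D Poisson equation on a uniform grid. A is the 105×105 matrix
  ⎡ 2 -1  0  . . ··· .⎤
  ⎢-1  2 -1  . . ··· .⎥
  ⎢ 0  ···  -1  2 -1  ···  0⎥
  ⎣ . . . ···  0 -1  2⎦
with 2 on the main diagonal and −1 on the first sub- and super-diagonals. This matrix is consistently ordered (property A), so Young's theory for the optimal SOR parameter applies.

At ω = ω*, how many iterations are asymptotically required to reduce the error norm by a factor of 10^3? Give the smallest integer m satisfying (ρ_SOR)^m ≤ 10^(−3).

m = 117

n=105: λ(B_J) = 1 − λ(A)/2 = cos(kπ/106); k=1 gives ρ_J = 0.9995608.
√(1 − cos²(π/106)) = sin(π/106) ≈ 0.0296333.
ω* = 2/(1 + 0.0296333) = 2/1.0296333 = 1.9424391.
ρ_SOR = ω* − 1 = 1.9424391 − 1 = 0.9424391.
Need (0.9424391)^m ≤ 10^(−3): m ≥ 3·ln10/|ln 0.9424391| = 6.90776/0.059284 = 116.520 ⇒ m = 117.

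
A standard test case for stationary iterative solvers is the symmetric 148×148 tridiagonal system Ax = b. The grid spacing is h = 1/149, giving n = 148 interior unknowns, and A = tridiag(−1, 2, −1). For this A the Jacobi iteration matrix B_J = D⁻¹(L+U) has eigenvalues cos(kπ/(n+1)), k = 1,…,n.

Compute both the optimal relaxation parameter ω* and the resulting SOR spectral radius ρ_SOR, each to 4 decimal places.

ω* = 1.9587, ρ_SOR = 0.9587

ρ_J = max_k |cos(kπ/149)| = cos(π/149) = 0.9998
√(1 − cos²(π/149)) = sin(π/149) ≈ 0.02108.
[ω*] 2 ÷ (1 + 0.02108) = 2 ÷ 1.02108 = 1.9587.
Hence ρ(B_{ω*}) = 1.9587 − 1 = 0.9587.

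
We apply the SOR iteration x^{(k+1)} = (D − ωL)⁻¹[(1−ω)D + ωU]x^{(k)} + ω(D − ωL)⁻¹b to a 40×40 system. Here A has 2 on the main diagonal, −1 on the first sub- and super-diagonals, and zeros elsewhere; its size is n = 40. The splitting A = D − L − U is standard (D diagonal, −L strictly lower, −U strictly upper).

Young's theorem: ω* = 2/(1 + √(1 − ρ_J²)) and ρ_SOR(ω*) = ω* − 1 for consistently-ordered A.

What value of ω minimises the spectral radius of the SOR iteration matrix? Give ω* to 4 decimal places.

ω* = 1.8578

B_J for the 40×40 system has eigenvalues cos(kπ/41); ρ_J = cos(π/41) = 0.9971.
1 − cos²(π/41) = sin²(π/41) ⇒ √(1−ρ_J²) = sin(π/41) = 0.07655.
Then 2/(1+√(1−ρ_J²)) = 2/(1+0.07655); ω* = 2/1.07655 = 1.8578.
ρ_SOR = ω* − 1 ≈ 0.8578.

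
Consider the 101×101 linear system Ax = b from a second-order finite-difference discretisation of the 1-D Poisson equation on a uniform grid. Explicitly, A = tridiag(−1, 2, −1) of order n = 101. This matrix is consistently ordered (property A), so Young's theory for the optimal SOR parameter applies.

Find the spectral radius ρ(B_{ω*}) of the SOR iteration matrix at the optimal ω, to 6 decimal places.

[ρ_J] n=101: ρ(B_J) = cos(π/(n+1)) = cos(π/102) = 0.999526.
√(1−ρ_J²) = |sin(π/102)| = 0.0307951
ω* = 2/(1 + 0.0307951) = 2/1.0307951 = 1.940250.
ρ_SOR = ω* − 1 ≈ 0.940250.

ρ_SOR = 0.940250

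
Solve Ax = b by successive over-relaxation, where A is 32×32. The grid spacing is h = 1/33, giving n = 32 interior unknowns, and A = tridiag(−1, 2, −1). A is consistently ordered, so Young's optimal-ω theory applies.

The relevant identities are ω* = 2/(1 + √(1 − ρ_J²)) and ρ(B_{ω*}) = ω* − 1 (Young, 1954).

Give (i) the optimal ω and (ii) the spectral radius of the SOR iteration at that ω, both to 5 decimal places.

½·tridiag(1,0,1) at n=32: λ_k = cos(kπ/33); max |λ| at k=1 ⇒ ρ_J = cos(π/33) ≈ 0.99547.
1 − cos²(π/33) = sin²(π/33) ⇒ √(1−ρ_J²) = sin(π/33) = 0.095056.
ω* = 2 / (1 + 0.095056) = 2 / 1.095056 ≈ 1.82639.
ρ(B_{ω*}) = ω*−1 = 0.82639

ω* = 1.82639, ρ_SOR = 0.82639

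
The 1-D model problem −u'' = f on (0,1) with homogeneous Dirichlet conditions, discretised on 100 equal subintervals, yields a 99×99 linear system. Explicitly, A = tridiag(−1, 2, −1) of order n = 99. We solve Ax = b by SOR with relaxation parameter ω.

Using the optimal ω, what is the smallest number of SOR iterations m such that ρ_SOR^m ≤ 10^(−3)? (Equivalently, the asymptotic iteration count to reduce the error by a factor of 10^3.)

½·tridiag(1,0,1) at n=99: λ_k = cos(kπ/100); max |λ| at k=1 ⇒ ρ_J = cos(π/100) ≈ 0.9995066.
√(1 − cos²(π/100)) = sin(π/100) ≈ 0.0314108.
Young: ω* = 2/(1+√(1−ρ_J²)) = 2/(1+0.0314108) = 2/1.0314108 = 1.9390916.
[ρ_SOR] ω* − 1 = 0.9390916.
Need (0.9390916)^m ≤ 10^(−3): m ≥ 3·ln10/|ln 0.9390916| = 6.90776/0.0628423 = 109.922 ⇒ m = 110.

m = 110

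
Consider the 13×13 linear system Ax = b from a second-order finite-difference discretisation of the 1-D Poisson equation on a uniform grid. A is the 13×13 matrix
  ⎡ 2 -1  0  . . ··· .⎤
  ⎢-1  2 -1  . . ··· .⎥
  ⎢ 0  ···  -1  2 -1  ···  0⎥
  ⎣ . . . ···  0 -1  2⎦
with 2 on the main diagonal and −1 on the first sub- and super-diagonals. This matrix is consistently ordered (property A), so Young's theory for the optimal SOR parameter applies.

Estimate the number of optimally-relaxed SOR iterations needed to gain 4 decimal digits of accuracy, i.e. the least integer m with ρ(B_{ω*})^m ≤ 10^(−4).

m = 21

n=13: λ(B_J) = 1 − λ(A)/2 = cos(kπ/14); k=1 gives ρ_J = 0.9749279.
√(1−ρ_J²) simplifies to sin(π/14) = 0.2225209.
ω* = 2 / (1 + 0.2225209) = 2 / 1.2225209 ≈ 1.6359639.
[ρ_SOR] ω* − 1 = 0.6359639.
(0.6359639)^m ≤ 10^{−4}  ⇒  m·ln(0.6359639) ≤ −4·ln10  ⇒  m ≥ 20.349  ⇒  m = 21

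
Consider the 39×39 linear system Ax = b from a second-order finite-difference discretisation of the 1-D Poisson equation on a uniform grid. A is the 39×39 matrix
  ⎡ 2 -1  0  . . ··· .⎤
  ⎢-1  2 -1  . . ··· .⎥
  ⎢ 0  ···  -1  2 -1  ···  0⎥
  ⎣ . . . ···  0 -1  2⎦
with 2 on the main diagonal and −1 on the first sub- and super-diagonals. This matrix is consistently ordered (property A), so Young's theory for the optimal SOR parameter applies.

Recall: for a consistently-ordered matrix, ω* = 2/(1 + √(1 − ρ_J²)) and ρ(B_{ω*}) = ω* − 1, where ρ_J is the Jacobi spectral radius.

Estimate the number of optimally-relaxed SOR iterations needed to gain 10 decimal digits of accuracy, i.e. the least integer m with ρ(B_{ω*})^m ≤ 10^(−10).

m = 147

n=39: λ(B_J) = 1 − λ(A)/2 = cos(kπ/40); k=1 gives ρ_J = 0.9969173.
√(1 − cos²(π/40)) = sin(π/40) ≈ 0.0784591.
[ω*] 2 ÷ (1 + 0.0784591) = 2 ÷ 1.0784591 = 1.8544978.
At ω = 1.8544978 every |λ(B_ω)| = ω−1, so ρ_SOR = 0.8544978.
10·ln10 = 23.0259; −ln(0.8544978) = 0.157241; m = ⌈23.0259/0.157241⌉ = ⌈146.437⌉ = 147.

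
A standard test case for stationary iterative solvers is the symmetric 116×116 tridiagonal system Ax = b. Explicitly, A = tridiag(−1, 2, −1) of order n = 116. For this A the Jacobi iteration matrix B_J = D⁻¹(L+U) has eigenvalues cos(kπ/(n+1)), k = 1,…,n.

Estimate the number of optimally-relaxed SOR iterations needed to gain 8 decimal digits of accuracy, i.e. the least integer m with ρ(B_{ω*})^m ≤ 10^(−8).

m = 343

½·tridiag(1,0,1) at n=116: λ_k = cos(kπ/117); max |λ| at k=1 ⇒ ρ_J = cos(π/117) ≈ 0.9996395.
√(1−ρ_J²) simplifies to sin(π/117) = 0.0268480.
ω* = 2 / (1 + 0.0268480) = 2 / 1.0268480 ≈ 1.9477079.
and ρ(B_{ω*}) = 1.9477079 − 1 = 0.9477079.
ρ_SOR^m ≤ 10^(−8) ⇔ m ≥ 8·ln10/(−ln 0.9477079) = 18.4207/0.0537089 = 342.973; m = ⌈342.973⌉ = 343.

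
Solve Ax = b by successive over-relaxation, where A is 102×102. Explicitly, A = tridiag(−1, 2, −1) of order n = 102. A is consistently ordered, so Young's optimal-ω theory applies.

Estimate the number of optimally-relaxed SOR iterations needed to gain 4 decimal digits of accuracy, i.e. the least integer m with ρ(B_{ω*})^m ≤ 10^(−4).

B_J for the 102×102 system has eigenvalues cos(kπ/103); ρ_J = cos(π/103) = 0.9995349.
root = sin(π/103) = 0.0304962  (since 1−cos² = sin²).
ω* = 2 / (1 + 0.0304962) = 2 / 1.0304962 ≈ 1.9408126.
ρ_SOR = ω* − 1 ≈ 0.9408126.
Need (0.9408126)^m ≤ 10^(−4): m ≥ 4·ln10/|ln 0.9408126| = 9.21034/0.0610113 = 150.961 ⇒ m = 151.

m = 151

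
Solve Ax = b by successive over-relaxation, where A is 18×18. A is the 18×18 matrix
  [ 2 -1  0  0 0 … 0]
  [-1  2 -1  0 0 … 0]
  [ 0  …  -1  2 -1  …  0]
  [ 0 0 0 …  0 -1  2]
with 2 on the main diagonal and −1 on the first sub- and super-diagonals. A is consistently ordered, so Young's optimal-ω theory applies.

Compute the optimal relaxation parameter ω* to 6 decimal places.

ω* = 1.717336

spectrum of D⁻¹(L+U) = {cos(kπ/19) : 1≤k≤18}; ρ_J = cos(π/19) = 0.986361.
√(1−ρ_J²) simplifies to sin(π/19) = 0.1645946.
So ω* = 2/1.1645946 = 1.717336 (Young).
Hence ρ(B_{ω*}) = 1.717336 − 1 = 0.717336.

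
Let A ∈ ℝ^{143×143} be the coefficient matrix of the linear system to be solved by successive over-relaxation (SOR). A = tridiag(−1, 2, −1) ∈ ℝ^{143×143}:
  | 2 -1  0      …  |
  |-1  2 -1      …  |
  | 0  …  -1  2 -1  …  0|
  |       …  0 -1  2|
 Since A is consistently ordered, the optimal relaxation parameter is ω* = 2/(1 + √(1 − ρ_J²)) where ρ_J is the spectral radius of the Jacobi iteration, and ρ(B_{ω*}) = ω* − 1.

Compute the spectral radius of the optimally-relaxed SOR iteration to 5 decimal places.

ρ_SOR = 0.95730

n=143: λ(B_J) = 1 − λ(A)/2 = cos(kπ/144); k=1 gives ρ_J = 0.99976.
√(1−ρ_J²) simplifies to sin(π/144) = 0.021815.
Then 2/(1+√(1−ρ_J²)) = 2/(1+0.021815); ω* = 2/1.021815 = 1.95730.
At ω = 1.95730 every |λ(B_ω)| = ω−1, so ρ_SOR = 0.95730.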